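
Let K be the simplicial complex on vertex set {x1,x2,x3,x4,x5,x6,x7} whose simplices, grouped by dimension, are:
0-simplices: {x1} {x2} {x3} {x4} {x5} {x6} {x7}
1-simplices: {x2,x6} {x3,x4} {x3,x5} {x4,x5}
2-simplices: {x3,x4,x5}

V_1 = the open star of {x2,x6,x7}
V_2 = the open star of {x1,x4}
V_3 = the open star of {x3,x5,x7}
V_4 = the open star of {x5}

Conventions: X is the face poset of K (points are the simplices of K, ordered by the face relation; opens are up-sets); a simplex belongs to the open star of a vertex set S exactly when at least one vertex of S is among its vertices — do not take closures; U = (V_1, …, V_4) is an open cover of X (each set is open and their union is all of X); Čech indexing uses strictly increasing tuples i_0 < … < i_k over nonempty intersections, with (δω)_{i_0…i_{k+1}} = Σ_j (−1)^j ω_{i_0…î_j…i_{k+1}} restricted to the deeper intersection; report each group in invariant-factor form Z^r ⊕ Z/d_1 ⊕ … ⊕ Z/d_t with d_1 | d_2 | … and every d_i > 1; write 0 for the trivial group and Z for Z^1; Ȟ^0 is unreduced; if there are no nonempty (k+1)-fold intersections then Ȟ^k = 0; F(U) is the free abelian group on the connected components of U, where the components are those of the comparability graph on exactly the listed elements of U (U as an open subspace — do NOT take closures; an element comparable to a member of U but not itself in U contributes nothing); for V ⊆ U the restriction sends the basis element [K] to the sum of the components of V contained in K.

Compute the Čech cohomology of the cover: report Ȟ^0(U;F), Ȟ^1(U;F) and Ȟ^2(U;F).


nonempty intersections:
  V1={{x2},{x6},{x7},{x2,x6}} V2={{x1},{x4},{x3,x4},{x4,x5},{x3,x4,x5}} V3={{x3},{x5},{x7},{x3,x4},{x3,x5},{x4,x5},{x3,x4,x5}} V4={{x5},{x3,x5},{x4,x5},{x3,x4,x5}}
  V13={{x7}} V23={{x3,x4},{x4,x5},{x3,x4,x5}} V24={{x4,x5},{x3,x4,x5}} V34={{x5},{x3,x5},{x4,x5},{x3,x4,x5}}
  V234={{x4,x5},{x3,x4,x5}}
components per intersection:
  V1: {{x2},{x6},{x2,x6}} {{x7}}
  V2: {{x1}} {{x4},{x3,x4},{x4,x5},{x3,x4,x5}}
  V3: {{x3},{x5},{x3,x4},{x3,x5},{x4,x5},{x3,x4,x5}} {{x7}}
  V4: {{x5},{x3,x5},{x4,x5},{x3,x4,x5}}
  V13: {{x7}}
  V23: {{x3,x4},{x4,x5},{x3,x4,x5}}
  V24: {{x4,x5},{x3,x4,x5}}
  V34: {{x5},{x3,x5},{x4,x5},{x3,x4,x5}}
  V234: {{x4,x5},{x3,x4,x5}}
C dims 7,4,1; δ0: rk 3, SNF 1^3; δ1: rk 1, SNF 1^1
Ȟ^0: (7−3)−0=4 ⇒ Z^4
Ȟ^1: (4−1)−3=0 ⇒ 0
Ȟ^2: (1−0)−1=0 ⇒ 0

Ȟ^0(U;F) ≅ Z^4; Ȟ^1(U;F) ≅ 0; Ȟ^2(U;F) ≅ 0


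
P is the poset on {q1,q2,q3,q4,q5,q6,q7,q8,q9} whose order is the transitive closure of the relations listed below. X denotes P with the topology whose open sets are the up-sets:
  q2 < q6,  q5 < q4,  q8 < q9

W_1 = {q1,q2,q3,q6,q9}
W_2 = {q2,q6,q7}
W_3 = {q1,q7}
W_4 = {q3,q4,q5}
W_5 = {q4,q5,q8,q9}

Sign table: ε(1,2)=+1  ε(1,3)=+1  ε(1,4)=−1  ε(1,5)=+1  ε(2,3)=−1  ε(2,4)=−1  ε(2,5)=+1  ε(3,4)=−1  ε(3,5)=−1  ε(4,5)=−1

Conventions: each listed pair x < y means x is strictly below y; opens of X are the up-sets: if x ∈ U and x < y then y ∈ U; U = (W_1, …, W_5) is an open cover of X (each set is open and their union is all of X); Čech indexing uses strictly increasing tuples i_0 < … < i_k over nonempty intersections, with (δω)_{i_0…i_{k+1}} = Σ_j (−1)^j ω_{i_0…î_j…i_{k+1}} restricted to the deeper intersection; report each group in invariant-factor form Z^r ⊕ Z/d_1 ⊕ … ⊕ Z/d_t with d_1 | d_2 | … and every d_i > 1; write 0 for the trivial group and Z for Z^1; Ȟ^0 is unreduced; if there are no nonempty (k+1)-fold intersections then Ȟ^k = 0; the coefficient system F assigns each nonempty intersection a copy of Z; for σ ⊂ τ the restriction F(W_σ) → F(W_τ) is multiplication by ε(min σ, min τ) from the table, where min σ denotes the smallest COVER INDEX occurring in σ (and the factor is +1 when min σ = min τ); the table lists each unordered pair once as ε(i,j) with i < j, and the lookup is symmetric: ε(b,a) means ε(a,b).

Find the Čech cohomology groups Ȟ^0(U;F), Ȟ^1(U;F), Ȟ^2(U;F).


Ȟ^0 = 0, Ȟ^1 = Z ⊕ Z/2 and Ȟ^2 = 0

nonempty intersections:
  W12={q2,q6} W13={q1} W14={q3} W15={q9} W23={q7} W45={q4,q5}
C dims 5,6; δ0: rk 5, SNF 1^4·2
Ȟ^0: (5−5)−0=0 ⇒ 0
Ȟ^1: (6−0)−5=1 plus torsion [2] ⇒ Z ⊕ Z/2
Ȟ^2: (0−0)−0=0 ⇒ 0


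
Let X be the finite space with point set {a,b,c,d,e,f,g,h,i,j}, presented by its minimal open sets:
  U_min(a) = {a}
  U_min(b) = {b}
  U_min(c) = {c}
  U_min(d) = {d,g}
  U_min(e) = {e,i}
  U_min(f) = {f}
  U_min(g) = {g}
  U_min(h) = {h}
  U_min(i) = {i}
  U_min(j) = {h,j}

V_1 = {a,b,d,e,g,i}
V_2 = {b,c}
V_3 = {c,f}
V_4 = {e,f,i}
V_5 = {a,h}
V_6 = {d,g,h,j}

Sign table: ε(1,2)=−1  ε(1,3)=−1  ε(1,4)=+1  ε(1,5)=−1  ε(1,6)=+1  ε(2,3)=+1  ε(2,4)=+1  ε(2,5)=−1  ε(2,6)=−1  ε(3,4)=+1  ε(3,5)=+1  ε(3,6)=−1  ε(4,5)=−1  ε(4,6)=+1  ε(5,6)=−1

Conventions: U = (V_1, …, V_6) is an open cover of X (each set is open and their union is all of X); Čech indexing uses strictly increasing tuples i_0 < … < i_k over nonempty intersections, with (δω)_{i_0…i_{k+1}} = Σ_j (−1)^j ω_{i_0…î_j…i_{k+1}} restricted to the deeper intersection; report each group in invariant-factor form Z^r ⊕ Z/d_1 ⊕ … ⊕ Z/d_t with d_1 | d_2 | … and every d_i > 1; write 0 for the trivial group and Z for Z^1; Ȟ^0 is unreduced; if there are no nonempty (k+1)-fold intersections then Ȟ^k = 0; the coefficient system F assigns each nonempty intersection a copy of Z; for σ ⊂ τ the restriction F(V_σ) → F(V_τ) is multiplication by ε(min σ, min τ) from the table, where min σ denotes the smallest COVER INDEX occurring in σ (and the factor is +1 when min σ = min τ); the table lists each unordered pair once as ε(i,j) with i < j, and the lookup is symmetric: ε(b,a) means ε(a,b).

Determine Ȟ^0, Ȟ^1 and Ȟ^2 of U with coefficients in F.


cover nerve:
  V12={b} V14={e,i} V15={a} V16={d,g} V23={c} V34={f} V56={h}
C dims 6,7; δ0: rk 6, SNF 1^5·2
Ȟ^0: (6−6)−0=0 ⇒ 0
Ȟ^1: (7−0)−6=1 plus torsion [2] ⇒ Z ⊕ Z/2
Ȟ^2: (0−0)−0=0 ⇒ 0

Ȟ^0 ≅ 0,  Ȟ^1 ≅ Z ⊕ Z/2,  Ȟ^2 ≅ 0


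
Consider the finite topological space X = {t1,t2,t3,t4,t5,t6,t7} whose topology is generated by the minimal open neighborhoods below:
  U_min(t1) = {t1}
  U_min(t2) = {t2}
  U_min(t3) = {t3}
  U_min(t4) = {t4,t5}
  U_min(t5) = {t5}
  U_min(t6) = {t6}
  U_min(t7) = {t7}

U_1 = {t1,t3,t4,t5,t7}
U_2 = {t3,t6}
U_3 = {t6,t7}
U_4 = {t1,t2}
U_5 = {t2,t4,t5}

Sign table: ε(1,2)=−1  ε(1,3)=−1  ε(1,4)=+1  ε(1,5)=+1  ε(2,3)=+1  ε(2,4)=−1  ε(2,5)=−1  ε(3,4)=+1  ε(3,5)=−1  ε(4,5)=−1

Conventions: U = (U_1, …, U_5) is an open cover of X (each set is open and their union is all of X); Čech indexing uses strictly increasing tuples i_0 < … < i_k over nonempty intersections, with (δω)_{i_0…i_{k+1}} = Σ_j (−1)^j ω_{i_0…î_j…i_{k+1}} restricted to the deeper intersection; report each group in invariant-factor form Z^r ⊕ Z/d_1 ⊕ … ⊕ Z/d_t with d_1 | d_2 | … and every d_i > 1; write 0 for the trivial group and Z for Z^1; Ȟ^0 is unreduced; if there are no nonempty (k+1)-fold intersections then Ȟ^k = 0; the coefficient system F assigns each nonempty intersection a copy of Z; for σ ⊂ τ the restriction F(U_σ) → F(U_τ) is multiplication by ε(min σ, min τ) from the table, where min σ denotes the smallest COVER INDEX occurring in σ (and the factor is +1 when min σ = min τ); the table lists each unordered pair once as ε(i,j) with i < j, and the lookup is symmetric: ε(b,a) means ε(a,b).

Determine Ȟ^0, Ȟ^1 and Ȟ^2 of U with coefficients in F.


Ȟ^0 ≅ 0,  Ȟ^1 ≅ Z ⊕ Z/2,  Ȟ^2 ≅ 0

nonempty overlaps:
  U12={t3} U13={t7} U14={t1} U15={t4,t5} U23={t6} U45={t2}
C dims 5,6; δ0: rk 5, SNF 1^4·2
degree 0: 5−5−0 = 0 → Ȟ^0 ≅ 0
degree 1: 6−0−5 = 1 plus torsion [2] → Ȟ^1 ≅ Z ⊕ Z/2
degree 2: 0−0−0 = 0 → Ȟ^2 ≅ 0


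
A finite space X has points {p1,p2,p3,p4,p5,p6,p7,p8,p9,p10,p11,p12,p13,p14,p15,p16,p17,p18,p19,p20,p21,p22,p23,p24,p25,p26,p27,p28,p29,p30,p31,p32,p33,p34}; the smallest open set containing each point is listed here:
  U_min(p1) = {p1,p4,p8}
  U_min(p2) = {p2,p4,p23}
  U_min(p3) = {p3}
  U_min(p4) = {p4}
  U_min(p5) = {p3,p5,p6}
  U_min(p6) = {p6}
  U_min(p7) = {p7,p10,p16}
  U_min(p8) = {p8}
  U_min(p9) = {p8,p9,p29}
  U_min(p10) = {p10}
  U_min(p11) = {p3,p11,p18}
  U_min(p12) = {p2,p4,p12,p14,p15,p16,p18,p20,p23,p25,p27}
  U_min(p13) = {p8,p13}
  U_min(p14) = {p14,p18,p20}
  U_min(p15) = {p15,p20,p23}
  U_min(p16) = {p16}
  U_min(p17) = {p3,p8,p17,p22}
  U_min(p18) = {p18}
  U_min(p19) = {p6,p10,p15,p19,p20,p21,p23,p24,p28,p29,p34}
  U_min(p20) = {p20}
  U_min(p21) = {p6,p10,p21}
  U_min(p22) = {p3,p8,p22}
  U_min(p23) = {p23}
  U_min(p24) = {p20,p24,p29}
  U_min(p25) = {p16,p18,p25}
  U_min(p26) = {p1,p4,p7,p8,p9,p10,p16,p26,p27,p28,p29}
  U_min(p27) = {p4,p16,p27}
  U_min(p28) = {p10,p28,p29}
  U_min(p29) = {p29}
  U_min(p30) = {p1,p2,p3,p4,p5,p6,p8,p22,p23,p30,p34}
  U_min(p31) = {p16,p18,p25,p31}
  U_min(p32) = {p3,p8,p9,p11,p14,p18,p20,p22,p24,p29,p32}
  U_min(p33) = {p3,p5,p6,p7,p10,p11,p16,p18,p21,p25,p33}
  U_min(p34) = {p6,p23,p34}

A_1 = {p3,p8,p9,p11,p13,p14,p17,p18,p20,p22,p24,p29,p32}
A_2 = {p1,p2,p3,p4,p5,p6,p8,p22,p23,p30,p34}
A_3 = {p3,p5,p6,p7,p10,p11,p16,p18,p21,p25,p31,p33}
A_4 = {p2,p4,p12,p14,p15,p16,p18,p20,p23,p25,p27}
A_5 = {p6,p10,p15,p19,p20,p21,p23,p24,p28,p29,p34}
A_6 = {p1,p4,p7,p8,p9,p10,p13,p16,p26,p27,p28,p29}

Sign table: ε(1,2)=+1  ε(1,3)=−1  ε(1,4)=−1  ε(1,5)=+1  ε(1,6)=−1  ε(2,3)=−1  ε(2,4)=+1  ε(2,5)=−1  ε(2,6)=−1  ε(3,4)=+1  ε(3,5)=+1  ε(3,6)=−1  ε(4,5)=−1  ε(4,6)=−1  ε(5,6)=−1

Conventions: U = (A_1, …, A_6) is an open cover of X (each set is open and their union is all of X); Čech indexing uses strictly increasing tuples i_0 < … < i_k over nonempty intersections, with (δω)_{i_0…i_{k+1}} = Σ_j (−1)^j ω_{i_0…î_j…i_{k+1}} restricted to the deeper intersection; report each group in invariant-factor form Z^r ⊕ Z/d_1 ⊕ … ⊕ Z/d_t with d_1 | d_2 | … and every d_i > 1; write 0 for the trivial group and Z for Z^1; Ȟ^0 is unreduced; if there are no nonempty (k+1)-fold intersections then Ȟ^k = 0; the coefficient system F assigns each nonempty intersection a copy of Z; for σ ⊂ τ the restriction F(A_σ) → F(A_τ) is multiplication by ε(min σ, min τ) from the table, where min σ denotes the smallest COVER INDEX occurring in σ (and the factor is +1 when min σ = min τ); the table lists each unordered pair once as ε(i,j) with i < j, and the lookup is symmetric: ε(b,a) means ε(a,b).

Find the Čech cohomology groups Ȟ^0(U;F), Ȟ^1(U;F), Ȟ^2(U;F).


nonempty intersections:
  A12={p3,p8,p22} A13={p3,p11,p18} A14={p14,p18,p20} A15={p20,p24,p29} A16={p8,p9,p13,p29} A23={p3,p5,p6} A24={p2,p4,p23} A25={p6,p23,p34} A26={p1,p4,p8} A34={p16,p18,p25} A35={p6,p10,p21} A36={p7,p10,p16} A45={p15,p20,p23} A46={p4,p16,p27} A56={p10,p28,p29}
  A123={p3} A126={p8} A134={p18} A145={p20} A156={p29} A235={p6} A245={p23} A246={p4} A346={p16} A356={p10}
C dims 6,15,10; δ0: rk 6, SNF 1^5·2; δ1: rk 9, SNF 1^9
Ȟ^0: (6−6)−0=0 ⇒ 0
Ȟ^1: (15−9)−6=0 plus torsion [2] ⇒ Z/2
Ȟ^2: (10−0)−9=1 ⇒ Z

Ȟ^0(U;F) ≅ 0,  Ȟ^1(U;F) ≅ Z/2,  Ȟ^2(U;F) ≅ Z


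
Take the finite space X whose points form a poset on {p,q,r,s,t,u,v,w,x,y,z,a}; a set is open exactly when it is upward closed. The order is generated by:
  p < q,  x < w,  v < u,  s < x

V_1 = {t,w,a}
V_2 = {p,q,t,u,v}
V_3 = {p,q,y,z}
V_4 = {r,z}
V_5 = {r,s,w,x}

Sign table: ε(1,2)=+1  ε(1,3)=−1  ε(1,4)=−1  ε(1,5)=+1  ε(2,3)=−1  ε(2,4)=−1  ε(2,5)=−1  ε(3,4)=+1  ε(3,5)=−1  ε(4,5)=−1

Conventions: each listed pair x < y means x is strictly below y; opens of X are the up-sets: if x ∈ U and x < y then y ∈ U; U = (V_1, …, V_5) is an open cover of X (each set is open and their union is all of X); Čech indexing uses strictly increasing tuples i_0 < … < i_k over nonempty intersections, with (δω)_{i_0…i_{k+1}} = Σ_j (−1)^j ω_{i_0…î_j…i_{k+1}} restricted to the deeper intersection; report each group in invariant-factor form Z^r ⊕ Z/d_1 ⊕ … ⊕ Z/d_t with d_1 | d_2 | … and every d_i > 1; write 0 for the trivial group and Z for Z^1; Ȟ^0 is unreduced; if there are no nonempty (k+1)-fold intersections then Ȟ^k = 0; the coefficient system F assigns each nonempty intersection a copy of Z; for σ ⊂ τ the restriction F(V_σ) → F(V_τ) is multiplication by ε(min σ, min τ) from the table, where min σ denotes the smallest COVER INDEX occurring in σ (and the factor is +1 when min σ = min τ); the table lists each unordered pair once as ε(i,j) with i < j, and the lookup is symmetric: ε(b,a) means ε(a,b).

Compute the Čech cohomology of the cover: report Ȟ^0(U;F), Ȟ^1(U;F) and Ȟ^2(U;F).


Ȟ^0 = Z, Ȟ^1 = Z, Ȟ^2 = 0

nonempty intersections:
  V12={t} V15={w} V23={p,q} V34={z} V45={r}
C dims 5,5; δ0: rk 4, SNF 1^4
Ȟ^0: (5−4)−0=1 ⇒ Z
Ȟ^1: (5−0)−4=1 ⇒ Z
Ȟ^2: (0−0)−0=0 ⇒ 0


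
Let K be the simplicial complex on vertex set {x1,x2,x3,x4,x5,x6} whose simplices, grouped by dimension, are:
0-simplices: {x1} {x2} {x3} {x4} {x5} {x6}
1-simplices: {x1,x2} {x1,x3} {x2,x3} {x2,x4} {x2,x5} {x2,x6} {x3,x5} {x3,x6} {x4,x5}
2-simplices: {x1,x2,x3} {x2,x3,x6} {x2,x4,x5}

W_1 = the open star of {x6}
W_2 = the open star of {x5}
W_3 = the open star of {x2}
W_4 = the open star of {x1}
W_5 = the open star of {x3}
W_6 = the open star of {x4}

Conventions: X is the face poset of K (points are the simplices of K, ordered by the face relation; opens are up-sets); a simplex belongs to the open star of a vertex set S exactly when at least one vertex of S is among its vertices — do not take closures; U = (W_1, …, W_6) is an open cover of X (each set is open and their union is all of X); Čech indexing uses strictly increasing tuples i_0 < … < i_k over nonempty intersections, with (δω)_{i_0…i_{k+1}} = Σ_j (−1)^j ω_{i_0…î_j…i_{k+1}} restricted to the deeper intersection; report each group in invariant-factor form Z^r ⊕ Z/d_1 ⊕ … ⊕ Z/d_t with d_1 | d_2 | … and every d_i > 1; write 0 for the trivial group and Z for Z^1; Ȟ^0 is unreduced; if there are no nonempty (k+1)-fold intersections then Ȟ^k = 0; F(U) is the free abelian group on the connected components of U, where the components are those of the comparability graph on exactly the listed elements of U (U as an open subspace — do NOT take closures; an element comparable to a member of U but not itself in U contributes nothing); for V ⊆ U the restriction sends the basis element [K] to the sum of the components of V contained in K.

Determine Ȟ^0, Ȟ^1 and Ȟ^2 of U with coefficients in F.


nonempty overlaps:
  W1={{x6},{x2,x6},{x3,x6},{x2,x3,x6}} W2={{x5},{x2,x5},{x3,x5},{x4,x5},{x2,x4,x5}} W3={{x2},{x1,x2},{x2,x3},{x2,x4},{x2,x5},{x2,x6},{x1,x2,x3},{x2,x3,x6},{x2,x4,x5}} W4={{x1},{x1,x2},{x1,x3},{x1,x2,x3}} W5={{x3},{x1,x3},{x2,x3},{x3,x5},{x3,x6},{x1,x2,x3},{x2,x3,x6}} W6={{x4},{x2,x4},{x4,x5},{x2,x4,x5}}
  W13={{x2,x6},{x2,x3,x6}} W15={{x3,x6},{x2,x3,x6}} W23={{x2,x5},{x2,x4,x5}} W25={{x3,x5}} W26={{x4,x5},{x2,x4,x5}} W34={{x1,x2},{x1,x2,x3}} W35={{x2,x3},{x1,x2,x3},{x2,x3,x6}} W36={{x2,x4},{x2,x4,x5}} W45={{x1,x3},{x1,x2,x3}}
  W135={{x2,x3,x6}} W236={{x2,x4,x5}} W345={{x1,x2,x3}}
components per intersection:
  W1: {{x6},{x2,x6},{x3,x6},{x2,x3,x6}}
  W2: {{x5},{x2,x5},{x3,x5},{x4,x5},{x2,x4,x5}}
  W3: {{x2},{x1,x2},{x2,x3},{x2,x4},{x2,x5},{x2,x6},{x1,x2,x3},{x2,x3,x6},{x2,x4,x5}}
  W4: {{x1},{x1,x2},{x1,x3},{x1,x2,x3}}
  W5: {{x3},{x1,x3},{x2,x3},{x3,x5},{x3,x6},{x1,x2,x3},{x2,x3,x6}}
  W6: {{x4},{x2,x4},{x4,x5},{x2,x4,x5}}
  W13: {{x2,x6},{x2,x3,x6}}
  W15: {{x3,x6},{x2,x3,x6}}
  W23: {{x2,x5},{x2,x4,x5}}
  W25: {{x3,x5}}
  W26: {{x4,x5},{x2,x4,x5}}
  W34: {{x1,x2},{x1,x2,x3}}
  W35: {{x2,x3},{x1,x2,x3},{x2,x3,x6}}
  W36: {{x2,x4},{x2,x4,x5}}
  W45: {{x1,x3},{x1,x2,x3}}
  W135: {{x2,x3,x6}}
  W236: {{x2,x4,x5}}
  W345: {{x1,x2,x3}}
C dims 6,9,3; δ0: rk 5, SNF 1^5; δ1: rk 3, SNF 1^3
degree 0: 6−5−0 = 1 → Ȟ^0 ≅ Z
degree 1: 9−3−5 = 1 → Ȟ^1 ≅ Z
degree 2: 3−0−3 = 0 → Ȟ^2 ≅ 0

Ȟ^0(U;F) ≅ Z; Ȟ^1(U;F) ≅ Z; Ȟ^2(U;F) ≅ 0


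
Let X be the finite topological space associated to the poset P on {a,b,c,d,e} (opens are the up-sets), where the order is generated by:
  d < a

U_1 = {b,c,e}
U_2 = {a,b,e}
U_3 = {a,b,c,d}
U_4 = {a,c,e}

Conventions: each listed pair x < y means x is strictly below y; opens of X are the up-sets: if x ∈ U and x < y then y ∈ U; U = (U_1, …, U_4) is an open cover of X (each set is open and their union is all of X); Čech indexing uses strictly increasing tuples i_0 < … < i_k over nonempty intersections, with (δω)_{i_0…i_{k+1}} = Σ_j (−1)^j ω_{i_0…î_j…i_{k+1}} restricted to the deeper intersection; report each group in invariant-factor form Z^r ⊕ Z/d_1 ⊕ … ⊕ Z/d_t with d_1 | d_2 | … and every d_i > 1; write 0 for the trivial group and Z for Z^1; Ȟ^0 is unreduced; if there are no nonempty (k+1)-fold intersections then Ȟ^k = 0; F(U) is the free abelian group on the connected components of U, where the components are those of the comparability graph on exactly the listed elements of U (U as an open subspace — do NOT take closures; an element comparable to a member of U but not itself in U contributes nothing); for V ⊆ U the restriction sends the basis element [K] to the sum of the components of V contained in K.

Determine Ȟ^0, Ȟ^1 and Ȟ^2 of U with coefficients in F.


nerve of the cover:
  U12={b,e} U13={b,c} U14={c,e} U23={a,b} U24={a,e} U34={a,c}
  U123={b} U124={e} U134={c} U234={a}
components per intersection:
  U1: {b} {c} {e}
  U2: {a} {b} {e}
  U3: {a,d} {b} {c}
  U4: {a} {c} {e}
  U12: {b} {e}
  U13: {b} {c}
  U14: {c} {e}
  U23: {a} {b}
  U24: {a} {e}
  U34: {a} {c}
  U123: {b}
  U124: {e}
  U134: {c}
  U234: {a}
C dims 12,12,4; δ0: rk 8, SNF 1^8; δ1: rk 4, SNF 1^4
Ȟ^0 = (12 − 8) − 0 = 4, so Ȟ^0 ≅ Z^4
Ȟ^1 = (12 − 4) − 8 = 0, so Ȟ^1 ≅ 0
Ȟ^2 = (4 − 0) − 4 = 0, so Ȟ^2 ≅ 0

Ȟ^0 = Z^4,  Ȟ^1 = 0,  Ȟ^2 = 0


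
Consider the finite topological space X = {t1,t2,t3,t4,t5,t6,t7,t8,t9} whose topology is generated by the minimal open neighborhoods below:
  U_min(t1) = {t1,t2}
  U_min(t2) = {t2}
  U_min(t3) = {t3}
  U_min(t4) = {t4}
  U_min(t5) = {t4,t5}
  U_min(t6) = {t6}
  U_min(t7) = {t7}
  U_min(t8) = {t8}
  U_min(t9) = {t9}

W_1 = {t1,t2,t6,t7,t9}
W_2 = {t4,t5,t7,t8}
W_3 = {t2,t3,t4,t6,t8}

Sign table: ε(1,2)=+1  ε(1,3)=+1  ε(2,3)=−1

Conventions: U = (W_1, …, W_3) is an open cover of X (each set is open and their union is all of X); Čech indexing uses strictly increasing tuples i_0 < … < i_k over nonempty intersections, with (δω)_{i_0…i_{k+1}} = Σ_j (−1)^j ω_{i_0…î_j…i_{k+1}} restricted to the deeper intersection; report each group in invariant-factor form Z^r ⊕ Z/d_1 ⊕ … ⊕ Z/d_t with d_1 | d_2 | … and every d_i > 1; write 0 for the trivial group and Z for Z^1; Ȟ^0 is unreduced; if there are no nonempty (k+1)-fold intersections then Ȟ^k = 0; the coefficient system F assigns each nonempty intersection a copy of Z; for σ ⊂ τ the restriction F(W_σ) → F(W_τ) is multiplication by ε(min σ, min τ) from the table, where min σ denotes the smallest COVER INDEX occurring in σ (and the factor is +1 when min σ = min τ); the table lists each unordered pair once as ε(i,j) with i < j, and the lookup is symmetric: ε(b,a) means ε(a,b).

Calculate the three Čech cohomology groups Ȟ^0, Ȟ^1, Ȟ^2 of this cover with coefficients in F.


Ȟ^0 = 0, Ȟ^1 = Z/2 and Ȟ^2 = 0

nonempty overlaps:
  W12={t7} W13={t2,t6} W23={t4,t8}
C dims 3,3; δ0: rk 3, SNF 1^2·2
degree 0: 3−3−0 = 0 → Ȟ^0 ≅ 0
degree 1: 3−0−3 = 0 plus torsion [2] → Ȟ^1 ≅ Z/2
degree 2: 0−0−0 = 0 → Ȟ^2 ≅ 0


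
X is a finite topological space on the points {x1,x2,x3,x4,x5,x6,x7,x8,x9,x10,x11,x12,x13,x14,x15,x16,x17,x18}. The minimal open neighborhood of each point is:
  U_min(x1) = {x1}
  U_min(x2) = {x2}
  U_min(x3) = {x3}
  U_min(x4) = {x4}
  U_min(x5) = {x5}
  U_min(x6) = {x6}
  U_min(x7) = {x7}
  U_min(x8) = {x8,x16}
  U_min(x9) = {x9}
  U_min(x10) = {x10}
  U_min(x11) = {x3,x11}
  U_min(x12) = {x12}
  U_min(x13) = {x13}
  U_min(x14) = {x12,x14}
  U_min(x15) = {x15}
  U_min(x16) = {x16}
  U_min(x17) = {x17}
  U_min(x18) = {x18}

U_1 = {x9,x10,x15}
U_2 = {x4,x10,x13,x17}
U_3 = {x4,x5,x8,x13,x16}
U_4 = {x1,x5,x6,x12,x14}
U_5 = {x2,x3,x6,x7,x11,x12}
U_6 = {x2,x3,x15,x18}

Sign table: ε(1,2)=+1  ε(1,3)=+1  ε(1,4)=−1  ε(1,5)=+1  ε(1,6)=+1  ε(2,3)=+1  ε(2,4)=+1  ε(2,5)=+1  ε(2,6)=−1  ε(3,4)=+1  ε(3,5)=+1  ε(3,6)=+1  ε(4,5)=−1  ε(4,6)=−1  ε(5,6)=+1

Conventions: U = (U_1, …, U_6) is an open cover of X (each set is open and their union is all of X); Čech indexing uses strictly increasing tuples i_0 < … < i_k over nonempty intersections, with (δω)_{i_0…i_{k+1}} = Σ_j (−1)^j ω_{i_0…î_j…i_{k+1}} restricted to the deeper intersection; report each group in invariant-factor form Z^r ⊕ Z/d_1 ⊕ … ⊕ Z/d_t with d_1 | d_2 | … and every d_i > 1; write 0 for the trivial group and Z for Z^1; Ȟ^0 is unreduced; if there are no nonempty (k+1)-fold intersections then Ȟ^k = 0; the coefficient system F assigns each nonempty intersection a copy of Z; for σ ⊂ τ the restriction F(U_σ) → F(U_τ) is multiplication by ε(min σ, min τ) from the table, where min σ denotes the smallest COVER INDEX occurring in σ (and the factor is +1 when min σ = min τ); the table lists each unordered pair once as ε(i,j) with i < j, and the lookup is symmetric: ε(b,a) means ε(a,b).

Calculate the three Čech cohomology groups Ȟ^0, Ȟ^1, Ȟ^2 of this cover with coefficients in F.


nonempty overlaps:
  U12={x10} U16={x15} U23={x4,x13} U34={x5} U45={x6,x12} U56={x2,x3}
C dims 6,6; δ0: rk 6, SNF 1^5·2
degree 0: 6−6−0 = 0 → Ȟ^0 ≅ 0
degree 1: 6−0−6 = 0 plus torsion [2] → Ȟ^1 ≅ Z/2
degree 2: 0−0−0 = 0 → Ȟ^2 ≅ 0

Ȟ^0 = 0, Ȟ^1 = Z/2 and Ȟ^2 = 0


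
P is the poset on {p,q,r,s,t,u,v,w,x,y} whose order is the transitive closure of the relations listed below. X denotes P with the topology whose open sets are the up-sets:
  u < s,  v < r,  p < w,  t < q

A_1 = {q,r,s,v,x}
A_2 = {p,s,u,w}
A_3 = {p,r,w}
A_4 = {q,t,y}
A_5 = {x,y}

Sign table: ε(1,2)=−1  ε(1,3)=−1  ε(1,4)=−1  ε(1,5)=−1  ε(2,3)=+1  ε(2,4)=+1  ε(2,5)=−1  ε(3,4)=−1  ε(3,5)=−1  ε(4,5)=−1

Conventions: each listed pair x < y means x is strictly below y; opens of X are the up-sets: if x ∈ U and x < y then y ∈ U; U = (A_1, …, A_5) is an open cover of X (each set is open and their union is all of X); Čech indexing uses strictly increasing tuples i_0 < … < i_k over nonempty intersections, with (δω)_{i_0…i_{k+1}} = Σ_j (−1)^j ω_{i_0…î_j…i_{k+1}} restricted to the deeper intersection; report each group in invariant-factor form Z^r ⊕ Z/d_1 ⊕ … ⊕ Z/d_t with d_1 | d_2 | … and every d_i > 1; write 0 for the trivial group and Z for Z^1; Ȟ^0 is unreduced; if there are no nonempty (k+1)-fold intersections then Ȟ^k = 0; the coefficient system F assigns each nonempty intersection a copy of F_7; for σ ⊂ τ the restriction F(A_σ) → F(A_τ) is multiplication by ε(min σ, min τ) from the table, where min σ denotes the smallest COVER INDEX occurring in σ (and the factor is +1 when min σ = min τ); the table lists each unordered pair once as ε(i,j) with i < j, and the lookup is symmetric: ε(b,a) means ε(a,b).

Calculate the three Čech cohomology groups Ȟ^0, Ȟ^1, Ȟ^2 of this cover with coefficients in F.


Ȟ^0(U;F) ≅ 0, Ȟ^1(U;F) ≅ Z/7, Ȟ^2(U;F) ≅ 0

nonempty overlaps:
  A12={s} A13={r} A14={q} A15={x} A23={p,w} A45={y}
C dims 5,6; δ0: rk_F7 5
degree 0: 5−5−0 = 0 → Ȟ^0 ≅ 0
degree 1: 6−0−5 = 1 → Ȟ^1 ≅ Z/7
degree 2: 0−0−0 = 0 → Ȟ^2 ≅ 0


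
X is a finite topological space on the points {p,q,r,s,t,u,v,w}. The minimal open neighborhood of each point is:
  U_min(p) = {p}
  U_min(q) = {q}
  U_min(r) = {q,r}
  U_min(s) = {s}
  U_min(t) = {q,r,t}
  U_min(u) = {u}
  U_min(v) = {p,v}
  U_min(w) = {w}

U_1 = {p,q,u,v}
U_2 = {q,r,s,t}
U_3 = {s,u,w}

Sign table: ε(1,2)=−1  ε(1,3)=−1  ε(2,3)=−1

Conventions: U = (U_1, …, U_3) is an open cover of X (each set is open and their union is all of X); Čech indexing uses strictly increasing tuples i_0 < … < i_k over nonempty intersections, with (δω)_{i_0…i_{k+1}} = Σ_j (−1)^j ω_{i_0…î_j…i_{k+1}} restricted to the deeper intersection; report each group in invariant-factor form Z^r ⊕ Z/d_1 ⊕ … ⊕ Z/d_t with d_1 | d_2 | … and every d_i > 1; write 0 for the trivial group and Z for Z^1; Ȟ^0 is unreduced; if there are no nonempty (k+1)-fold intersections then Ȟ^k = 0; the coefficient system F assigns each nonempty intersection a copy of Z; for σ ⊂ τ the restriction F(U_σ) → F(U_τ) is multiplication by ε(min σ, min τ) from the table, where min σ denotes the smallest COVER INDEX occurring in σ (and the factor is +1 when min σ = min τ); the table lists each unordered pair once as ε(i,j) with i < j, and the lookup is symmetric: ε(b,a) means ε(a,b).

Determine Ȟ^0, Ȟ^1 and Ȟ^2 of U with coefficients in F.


Ȟ^0(U;F) ≅ 0,  Ȟ^1(U;F) ≅ Z/2,  Ȟ^2(U;F) ≅ 0

nonempty intersections:
  U12={q} U13={u} U23={s}
C dims 3,3; δ0: rk 3, SNF 1^2·2
Ȟ^0: (3−3)−0=0 ⇒ 0
Ȟ^1: (3−0)−3=0 plus torsion [2] ⇒ Z/2
Ȟ^2: (0−0)−0=0 ⇒ 0


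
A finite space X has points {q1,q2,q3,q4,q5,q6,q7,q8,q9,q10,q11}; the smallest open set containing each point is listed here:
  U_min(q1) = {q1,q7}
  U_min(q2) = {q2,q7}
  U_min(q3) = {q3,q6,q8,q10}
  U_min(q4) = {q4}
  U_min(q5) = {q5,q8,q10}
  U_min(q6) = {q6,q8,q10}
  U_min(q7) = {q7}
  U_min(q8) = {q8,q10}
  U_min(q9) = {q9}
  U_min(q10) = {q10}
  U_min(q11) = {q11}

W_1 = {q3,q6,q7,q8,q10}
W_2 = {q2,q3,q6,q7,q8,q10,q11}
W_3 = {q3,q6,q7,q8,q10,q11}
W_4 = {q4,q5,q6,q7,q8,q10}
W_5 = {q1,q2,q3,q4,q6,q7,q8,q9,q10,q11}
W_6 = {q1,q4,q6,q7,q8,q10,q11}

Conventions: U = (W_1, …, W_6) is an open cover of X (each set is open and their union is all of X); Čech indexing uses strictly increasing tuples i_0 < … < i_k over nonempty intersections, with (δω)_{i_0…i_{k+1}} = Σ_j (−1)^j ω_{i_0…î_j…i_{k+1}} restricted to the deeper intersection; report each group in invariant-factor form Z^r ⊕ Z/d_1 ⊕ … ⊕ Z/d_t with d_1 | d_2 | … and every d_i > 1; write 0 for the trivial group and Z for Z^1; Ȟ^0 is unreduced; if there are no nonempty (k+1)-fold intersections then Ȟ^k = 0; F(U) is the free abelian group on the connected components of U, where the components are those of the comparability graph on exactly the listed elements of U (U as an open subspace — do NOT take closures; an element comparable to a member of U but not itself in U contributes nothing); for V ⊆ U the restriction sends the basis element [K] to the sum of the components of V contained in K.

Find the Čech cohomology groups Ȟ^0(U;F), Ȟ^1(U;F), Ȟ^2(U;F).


nonempty overlaps:
  W12={q3,q6,q7,q8,q10} W13={q3,q6,q7,q8,q10} W14={q6,q7,q8,q10} W15={q3,q6,q7,q8,q10} W16={q6,q7,q8,q10} W23={q3,q6,q7,q8,q10,q11} W24={q6,q7,q8,q10} W25={q2,q3,q6,q7,q8,q10,q11} W26={q6,q7,q8,q10,q11} W34={q6,q7,q8,q10} W35={q3,q6,q7,q8,q10,q11} W36={q6,q7,q8,q10,q11} W45={q4,q6,q7,q8,q10} W46={q4,q6,q7,q8,q10} W56={q1,q4,q6,q7,q8,q10,q11}
  W123={q3,q6,q7,q8,q10} W124={q6,q7,q8,q10} W125={q3,q6,q7,q8,q10} W126={q6,q7,q8,q10} W134={q6,q7,q8,q10} W135={q3,q6,q7,q8,q10} W136={q6,q7,q8,q10} W145={q6,q7,q8,q10} W146={q6,q7,q8,q10} W156={q6,q7,q8,q10} W234={q6,q7,q8,q10} W235={q3,q6,q7,q8,q10,q11} W236={q6,q7,q8,q10,q11} W245={q6,q7,q8,q10} W246={q6,q7,q8,q10} W256={q6,q7,q8,q10,q11} W345={q6,q7,q8,q10} W346={q6,q7,q8,q10} W356={q6,q7,q8,q10,q11} W456={q4,q6,q7,q8,q10}
  W1234={q6,q7,q8,q10} W1235={q3,q6,q7,q8,q10} W1236={q6,q7,q8,q10} W1245={q6,q7,q8,q10} W1246={q6,q7,q8,q10} W1256={q6,q7,q8,q10} W1345={q6,q7,q8,q10} W1346={q6,q7,q8,q10} W1356={q6,q7,q8,q10} W1456={q6,q7,q8,q10} W2345={q6,q7,q8,q10} W2346={q6,q7,q8,q10} W2356={q6,q7,q8,q10,q11} W2456={q6,q7,q8,q10} W3456={q6,q7,q8,q10}
  W12345={q6,q7,q8,q10} W12346={q6,q7,q8,q10} W12356={q6,q7,q8,q10} W12456={q6,q7,q8,q10} W13456={q6,q7,q8,q10} W23456={q6,q7,q8,q10}
  W123456={q6,q7,q8,q10}
components per intersection:
  W1: {q3,q6,q8,q10} {q7}
  W2: {q2,q7} {q3,q6,q8,q10} {q11}
  W3: {q3,q6,q8,q10} {q7} {q11}
  W4: {q4} {q5,q6,q8,q10} {q7}
  W5: {q1,q2,q7} {q3,q6,q8,q10} {q4} {q9} {q11}
  W6: {q1,q7} {q4} {q6,q8,q10} {q11}
  W12: {q3,q6,q8,q10} {q7}
  W13: {q3,q6,q8,q10} {q7}
  W14: {q6,q8,q10} {q7}
  W15: {q3,q6,q8,q10} {q7}
  W16: {q6,q8,q10} {q7}
  W23: {q3,q6,q8,q10} {q7} {q11}
  W24: {q6,q8,q10} {q7}
  W25: {q2,q7} {q3,q6,q8,q10} {q11}
  W26: {q6,q8,q10} {q7} {q11}
  W34: {q6,q8,q10} {q7}
  W35: {q3,q6,q8,q10} {q7} {q11}
  W36: {q6,q8,q10} {q7} {q11}
  W45: {q4} {q6,q8,q10} {q7}
  W46: {q4} {q6,q8,q10} {q7}
  W56: {q1,q7} {q4} {q6,q8,q10} {q11}
  W123: {q3,q6,q8,q10} {q7}
  W124: {q6,q8,q10} {q7}
  W125: {q3,q6,q8,q10} {q7}
  W126: {q6,q8,q10} {q7}
  W134: {q6,q8,q10} {q7}
  W135: {q3,q6,q8,q10} {q7}
  W136: {q6,q8,q10} {q7}
  W145: {q6,q8,q10} {q7}
  W146: {q6,q8,q10} {q7}
  W156: {q6,q8,q10} {q7}
  W234: {q6,q8,q10} {q7}
  W235: {q3,q6,q8,q10} {q7} {q11}
  W236: {q6,q8,q10} {q7} {q11}
  W245: {q6,q8,q10} {q7}
  W246: {q6,q8,q10} {q7}
  W256: {q6,q8,q10} {q7} {q11}
  W345: {q6,q8,q10} {q7}
  W346: {q6,q8,q10} {q7}
  W356: {q6,q8,q10} {q7} {q11}
  W456: {q4} {q6,q8,q10} {q7}
  W1234: {q6,q8,q10} {q7}
  W1235: {q3,q6,q8,q10} {q7}
  W1236: {q6,q8,q10} {q7}
  W1245: {q6,q8,q10} {q7}
  W1246: {q6,q8,q10} {q7}
  W1256: {q6,q8,q10} {q7}
  W1345: {q6,q8,q10} {q7}
  W1346: {q6,q8,q10} {q7}
  W1356: {q6,q8,q10} {q7}
  W1456: {q6,q8,q10} {q7}
  W2345: {q6,q8,q10} {q7}
  W2346: {q6,q8,q10} {q7}
  W2356: {q6,q8,q10} {q7} {q11}
  W2456: {q6,q8,q10} {q7}
  W3456: {q6,q8,q10} {q7}
  W12345: {q6,q8,q10} {q7}
  W12346: {q6,q8,q10} {q7}
  W12356: {q6,q8,q10} {q7}
  W12456: {q6,q8,q10} {q7}
  W13456: {q6,q8,q10} {q7}
  W23456: {q6,q8,q10} {q7}
  W123456: {q6,q8,q10} {q7}
C dims 20,39,45,31; δ0: rk 15, SNF 1^15; δ1: rk 24, SNF 1^24; δ2: rk 21, SNF 1^21
degree 0: 20−15−0 = 5 → Ȟ^0 ≅ Z^5
degree 1: 39−24−15 = 0 → Ȟ^1 ≅ 0
degree 2: 45−21−24 = 0 → Ȟ^2 ≅ 0

Ȟ^0(U;F) ≅ Z^5,  Ȟ^1(U;F) ≅ 0,  Ȟ^2(U;F) ≅ 0


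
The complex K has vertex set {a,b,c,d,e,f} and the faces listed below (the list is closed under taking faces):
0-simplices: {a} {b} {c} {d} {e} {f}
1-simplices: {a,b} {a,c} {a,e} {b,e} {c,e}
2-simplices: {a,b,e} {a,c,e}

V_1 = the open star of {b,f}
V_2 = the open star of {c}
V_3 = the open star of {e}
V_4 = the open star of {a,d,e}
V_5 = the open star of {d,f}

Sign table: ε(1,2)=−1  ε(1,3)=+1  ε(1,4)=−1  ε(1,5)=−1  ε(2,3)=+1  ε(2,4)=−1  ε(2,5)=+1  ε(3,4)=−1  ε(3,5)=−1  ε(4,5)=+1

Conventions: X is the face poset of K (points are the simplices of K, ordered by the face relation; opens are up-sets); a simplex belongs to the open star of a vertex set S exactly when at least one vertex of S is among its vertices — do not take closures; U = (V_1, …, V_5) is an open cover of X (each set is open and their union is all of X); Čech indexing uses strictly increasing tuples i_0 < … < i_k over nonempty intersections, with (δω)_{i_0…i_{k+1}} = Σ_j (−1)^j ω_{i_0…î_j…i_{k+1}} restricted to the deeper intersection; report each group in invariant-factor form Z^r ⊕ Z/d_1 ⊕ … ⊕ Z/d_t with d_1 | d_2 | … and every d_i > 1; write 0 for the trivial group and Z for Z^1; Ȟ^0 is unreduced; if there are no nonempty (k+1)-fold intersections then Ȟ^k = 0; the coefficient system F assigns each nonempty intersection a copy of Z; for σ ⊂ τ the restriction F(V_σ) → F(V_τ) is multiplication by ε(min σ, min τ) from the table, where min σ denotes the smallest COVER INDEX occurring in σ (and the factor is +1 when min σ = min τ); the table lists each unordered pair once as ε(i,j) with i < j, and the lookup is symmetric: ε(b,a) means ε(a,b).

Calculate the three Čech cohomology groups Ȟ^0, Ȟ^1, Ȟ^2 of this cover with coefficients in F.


cover nerve:
  V1={{b},{f},{a,b},{b,e},{a,b,e}} V2={{c},{a,c},{c,e},{a,c,e}} V3={{e},{a,e},{b,e},{c,e},{a,b,e},{a,c,e}} V4={{a},{d},{e},{a,b},{a,c},{a,e},{b,e},{c,e},{a,b,e},{a,c,e}} V5={{d},{f}}
  V13={{b,e},{a,b,e}} V14={{a,b},{b,e},{a,b,e}} V15={{f}} V23={{c,e},{a,c,e}} V24={{a,c},{c,e},{a,c,e}} V34={{e},{a,e},{b,e},{c,e},{a,b,e},{a,c,e}} V45={{d}}
  V134={{b,e},{a,b,e}} V234={{c,e},{a,c,e}}
C dims 5,7,2; δ0: rk 4, SNF 1^4; δ1: rk 2, SNF 1^2
Ȟ^0: (5−4)−0=1 ⇒ Z
Ȟ^1: (7−2)−4=1 ⇒ Z
Ȟ^2: (2−0)−2=0 ⇒ 0

Ȟ^0(U;F) ≅ Z, Ȟ^1(U;F) ≅ Z and Ȟ^2(U;F) ≅ 0


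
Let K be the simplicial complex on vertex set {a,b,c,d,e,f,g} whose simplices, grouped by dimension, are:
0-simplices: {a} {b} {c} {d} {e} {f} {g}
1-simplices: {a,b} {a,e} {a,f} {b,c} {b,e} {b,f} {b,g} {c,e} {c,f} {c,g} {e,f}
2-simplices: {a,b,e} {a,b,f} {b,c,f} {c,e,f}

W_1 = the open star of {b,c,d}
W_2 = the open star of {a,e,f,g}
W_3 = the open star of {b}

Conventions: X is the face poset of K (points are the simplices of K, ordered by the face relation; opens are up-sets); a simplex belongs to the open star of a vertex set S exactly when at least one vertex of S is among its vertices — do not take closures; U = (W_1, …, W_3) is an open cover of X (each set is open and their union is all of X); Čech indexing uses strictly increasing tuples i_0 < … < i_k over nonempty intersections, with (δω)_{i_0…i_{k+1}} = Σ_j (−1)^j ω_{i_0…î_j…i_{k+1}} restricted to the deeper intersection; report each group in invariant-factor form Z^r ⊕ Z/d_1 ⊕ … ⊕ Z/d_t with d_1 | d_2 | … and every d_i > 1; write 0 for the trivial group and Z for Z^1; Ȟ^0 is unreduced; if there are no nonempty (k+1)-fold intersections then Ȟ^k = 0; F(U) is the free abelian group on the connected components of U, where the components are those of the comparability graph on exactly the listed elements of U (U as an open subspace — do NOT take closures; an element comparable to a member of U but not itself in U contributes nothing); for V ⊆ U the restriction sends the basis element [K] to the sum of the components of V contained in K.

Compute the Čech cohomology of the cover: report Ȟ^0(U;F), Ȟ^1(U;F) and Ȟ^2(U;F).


Ȟ^0 = Z^2,  Ȟ^1 = Z,  Ȟ^2 = 0

nonempty intersections:
  W1={{b},{c},{d},{a,b},{b,c},{b,e},{b,f},{b,g},{c,e},{c,f},{c,g},{a,b,e},{a,b,f},{b,c,f},{c,e,f}} W2={{a},{e},{f},{g},{a,b},{a,e},{a,f},{b,e},{b,f},{b,g},{c,e},{c,f},{c,g},{e,f},{a,b,e},{a,b,f},{b,c,f},{c,e,f}} W3={{b},{a,b},{b,c},{b,e},{b,f},{b,g},{a,b,e},{a,b,f},{b,c,f}}
  W12={{a,b},{b,e},{b,f},{b,g},{c,e},{c,f},{c,g},{a,b,e},{a,b,f},{b,c,f},{c,e,f}} W13={{b},{a,b},{b,c},{b,e},{b,f},{b,g},{a,b,e},{a,b,f},{b,c,f}} W23={{a,b},{b,e},{b,f},{b,g},{a,b,e},{a,b,f},{b,c,f}}
  W123={{a,b},{b,e},{b,f},{b,g},{a,b,e},{a,b,f},{b,c,f}}
components per intersection:
  W1: {{b},{c},{a,b},{b,c},{b,e},{b,f},{b,g},{c,e},{c,f},{c,g},{a,b,e},{a,b,f},{b,c,f},{c,e,f}} {{d}}
  W2: {{a},{e},{f},{a,b},{a,e},{a,f},{b,e},{b,f},{c,e},{c,f},{e,f},{a,b,e},{a,b,f},{b,c,f},{c,e,f}} {{g},{b,g},{c,g}}
  W3: {{b},{a,b},{b,c},{b,e},{b,f},{b,g},{a,b,e},{a,b,f},{b,c,f}}
  W12: {{a,b},{b,e},{b,f},{c,e},{c,f},{a,b,e},{a,b,f},{b,c,f},{c,e,f}} {{b,g}} {{c,g}}
  W13: {{b},{a,b},{b,c},{b,e},{b,f},{b,g},{a,b,e},{a,b,f},{b,c,f}}
  W23: {{a,b},{b,e},{b,f},{a,b,e},{a,b,f},{b,c,f}} {{b,g}}
  W123: {{a,b},{b,e},{b,f},{a,b,e},{a,b,f},{b,c,f}} {{b,g}}
C dims 5,6,2; δ0: rk 3, SNF 1^3; δ1: rk 2, SNF 1^2
Ȟ^0: (5−3)−0=2 ⇒ Z^2
Ȟ^1: (6−2)−3=1 ⇒ Z
Ȟ^2: (2−0)−2=0 ⇒ 0


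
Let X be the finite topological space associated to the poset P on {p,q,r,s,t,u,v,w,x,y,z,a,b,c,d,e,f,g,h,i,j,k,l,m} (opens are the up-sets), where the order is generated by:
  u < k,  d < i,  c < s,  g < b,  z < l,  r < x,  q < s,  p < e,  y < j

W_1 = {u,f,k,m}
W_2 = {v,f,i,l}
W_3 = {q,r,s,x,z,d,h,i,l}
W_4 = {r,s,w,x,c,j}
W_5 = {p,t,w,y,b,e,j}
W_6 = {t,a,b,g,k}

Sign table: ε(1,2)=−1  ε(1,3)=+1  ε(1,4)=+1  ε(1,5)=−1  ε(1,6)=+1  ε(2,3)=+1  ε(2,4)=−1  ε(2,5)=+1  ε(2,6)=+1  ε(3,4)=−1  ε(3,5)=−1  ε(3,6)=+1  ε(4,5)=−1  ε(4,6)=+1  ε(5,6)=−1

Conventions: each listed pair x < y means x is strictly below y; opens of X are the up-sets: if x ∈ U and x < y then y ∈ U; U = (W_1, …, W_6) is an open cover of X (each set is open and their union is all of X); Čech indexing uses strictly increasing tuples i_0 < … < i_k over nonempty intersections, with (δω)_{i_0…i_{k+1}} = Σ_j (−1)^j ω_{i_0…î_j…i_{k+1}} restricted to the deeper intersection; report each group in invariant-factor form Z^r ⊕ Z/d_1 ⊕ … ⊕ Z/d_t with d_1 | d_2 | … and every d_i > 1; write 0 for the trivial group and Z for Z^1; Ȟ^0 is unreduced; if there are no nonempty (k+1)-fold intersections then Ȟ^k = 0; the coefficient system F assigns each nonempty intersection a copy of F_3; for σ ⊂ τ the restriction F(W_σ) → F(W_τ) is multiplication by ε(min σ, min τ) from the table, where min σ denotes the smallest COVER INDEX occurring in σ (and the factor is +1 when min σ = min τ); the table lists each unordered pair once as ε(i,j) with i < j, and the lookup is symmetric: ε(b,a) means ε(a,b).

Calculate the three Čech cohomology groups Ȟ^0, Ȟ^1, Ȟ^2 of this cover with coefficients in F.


nerve simplices:
  W12={f} W16={k} W23={i,l} W34={r,s,x} W45={w,j} W56={t,b}
C dims 6,6; δ0: rk_F3 5
degree 0: 6−5−0 = 1 → Ȟ^0 ≅ Z/3
degree 1: 6−0−5 = 1 → Ȟ^1 ≅ Z/3
degree 2: 0−0−0 = 0 → Ȟ^2 ≅ 0

Ȟ^0 = Z/3, Ȟ^1 = Z/3 and Ȟ^2 = 0


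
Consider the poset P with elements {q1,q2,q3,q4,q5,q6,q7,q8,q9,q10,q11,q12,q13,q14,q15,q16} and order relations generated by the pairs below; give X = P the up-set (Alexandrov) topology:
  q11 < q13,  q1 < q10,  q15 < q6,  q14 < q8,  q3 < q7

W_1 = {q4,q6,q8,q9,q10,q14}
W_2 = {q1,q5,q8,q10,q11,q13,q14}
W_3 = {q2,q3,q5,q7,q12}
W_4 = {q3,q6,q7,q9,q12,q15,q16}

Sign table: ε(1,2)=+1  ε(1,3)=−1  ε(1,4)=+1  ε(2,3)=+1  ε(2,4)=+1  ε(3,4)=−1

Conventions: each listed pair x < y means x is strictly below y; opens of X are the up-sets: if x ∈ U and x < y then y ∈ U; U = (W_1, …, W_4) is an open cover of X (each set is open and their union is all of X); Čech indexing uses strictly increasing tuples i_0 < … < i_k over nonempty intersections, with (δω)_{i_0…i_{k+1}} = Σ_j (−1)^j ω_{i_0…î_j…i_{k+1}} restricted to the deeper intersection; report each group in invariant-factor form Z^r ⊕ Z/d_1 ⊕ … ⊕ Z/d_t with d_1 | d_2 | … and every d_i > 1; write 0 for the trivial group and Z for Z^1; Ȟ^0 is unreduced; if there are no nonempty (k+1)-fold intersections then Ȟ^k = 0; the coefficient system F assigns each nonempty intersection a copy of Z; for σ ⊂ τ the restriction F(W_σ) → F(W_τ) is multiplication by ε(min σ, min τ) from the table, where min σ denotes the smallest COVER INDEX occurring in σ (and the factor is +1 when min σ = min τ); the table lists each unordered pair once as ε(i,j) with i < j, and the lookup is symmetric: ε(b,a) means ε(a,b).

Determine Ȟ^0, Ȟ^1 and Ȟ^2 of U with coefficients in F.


nerve simplices:
  W12={q8,q10,q14} W14={q6,q9} W23={q5} W34={q3,q7,q12}
C dims 4,4; δ0: rk 4, SNF 1^3·2
degree 0: 4−4−0 = 0 → Ȟ^0 ≅ 0
degree 1: 4−0−4 = 0 plus torsion [2] → Ȟ^1 ≅ Z/2
degree 2: 0−0−0 = 0 → Ȟ^2 ≅ 0

Ȟ^0 = 0,  Ȟ^1 = Z/2,  Ȟ^2 = 0


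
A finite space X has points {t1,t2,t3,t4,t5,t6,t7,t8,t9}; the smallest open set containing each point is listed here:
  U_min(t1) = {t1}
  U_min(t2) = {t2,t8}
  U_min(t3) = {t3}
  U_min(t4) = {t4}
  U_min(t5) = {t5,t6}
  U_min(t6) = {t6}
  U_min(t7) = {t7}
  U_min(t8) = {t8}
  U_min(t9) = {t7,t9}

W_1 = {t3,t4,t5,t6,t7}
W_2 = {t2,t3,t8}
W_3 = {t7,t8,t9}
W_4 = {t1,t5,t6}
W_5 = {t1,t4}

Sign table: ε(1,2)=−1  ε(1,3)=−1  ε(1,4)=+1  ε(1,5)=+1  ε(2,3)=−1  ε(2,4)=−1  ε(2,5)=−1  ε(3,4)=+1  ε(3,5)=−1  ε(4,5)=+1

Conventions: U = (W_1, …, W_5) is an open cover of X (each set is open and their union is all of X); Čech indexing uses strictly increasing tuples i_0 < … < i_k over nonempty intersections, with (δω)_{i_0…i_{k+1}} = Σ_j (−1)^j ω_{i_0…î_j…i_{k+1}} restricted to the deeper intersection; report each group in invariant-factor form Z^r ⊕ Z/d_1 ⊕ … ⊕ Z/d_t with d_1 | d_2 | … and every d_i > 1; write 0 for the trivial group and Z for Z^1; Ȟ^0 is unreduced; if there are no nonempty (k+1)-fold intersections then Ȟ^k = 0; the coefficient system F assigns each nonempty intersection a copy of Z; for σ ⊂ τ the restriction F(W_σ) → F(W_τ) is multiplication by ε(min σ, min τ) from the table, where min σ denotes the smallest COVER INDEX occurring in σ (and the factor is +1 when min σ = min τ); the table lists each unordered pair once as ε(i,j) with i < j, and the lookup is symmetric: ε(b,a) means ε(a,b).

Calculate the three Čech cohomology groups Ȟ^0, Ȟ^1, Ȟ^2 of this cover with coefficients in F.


cover nerve:
  W12={t3} W13={t7} W14={t5,t6} W15={t4} W23={t8} W45={t1}
C dims 5,6; δ0: rk 5, SNF 1^4·2
Ȟ^0: (5−5)−0=0 ⇒ 0
Ȟ^1: (6−0)−5=1 plus torsion [2] ⇒ Z ⊕ Z/2
Ȟ^2: (0−0)−0=0 ⇒ 0

Ȟ^0 ≅ 0,  Ȟ^1 ≅ Z ⊕ Z/2,  Ȟ^2 ≅ 0
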